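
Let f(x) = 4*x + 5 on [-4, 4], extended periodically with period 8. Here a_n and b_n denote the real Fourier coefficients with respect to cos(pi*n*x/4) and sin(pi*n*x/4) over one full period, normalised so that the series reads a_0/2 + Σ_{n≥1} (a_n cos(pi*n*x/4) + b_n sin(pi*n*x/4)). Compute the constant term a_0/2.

5

a_0 = 1/4 ∫_{-4}^{4} f(x) dx = 1/4 · (40) = 10.
So the constant term a_0/2 = 5.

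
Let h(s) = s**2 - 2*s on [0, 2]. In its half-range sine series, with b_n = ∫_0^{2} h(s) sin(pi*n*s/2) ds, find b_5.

-32/(125*pi**3)

b_5 = ∫_0^{2} (s**2 - 2*s) sin(5*pi*s/2) ds.
Integrating by parts twice (tabular method), an antiderivative of (s**2 - 2*s) sin(5*pi*s/2) is -2*s**2*cos(5*pi*s/2)/(5*pi) + 8*s*sin(5*pi*s/2)/(25*pi**2) + 4*s*cos(5*pi*s/2)/(5*pi) - 8*sin(5*pi*s/2)/(25*pi**2) + 16*cos(5*pi*s/2)/(125*pi**3); evaluating from 0 to 2: ∫_{0}^{2} (s**2 - 2*s) sin(5*pi*s/2) ds = (-16/(125*pi**3)) - (16/(125*pi**3)) = -32/(125*pi**3).
Hence b_5 = -32/(125*pi**3).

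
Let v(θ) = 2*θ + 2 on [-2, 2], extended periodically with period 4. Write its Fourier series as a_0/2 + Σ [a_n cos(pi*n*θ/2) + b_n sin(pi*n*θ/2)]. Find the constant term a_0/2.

2

a_0 = 1/2 ∫_{-2}^{2} v(θ) dθ = 1/2 · (8) = 4.
So the constant term a_0/2 = 2.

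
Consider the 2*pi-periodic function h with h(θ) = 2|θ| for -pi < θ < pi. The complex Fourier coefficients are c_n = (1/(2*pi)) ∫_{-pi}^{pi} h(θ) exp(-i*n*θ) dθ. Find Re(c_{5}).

Since h is real-valued, Re(c_{5}) = (1/(2*pi)) ∫_{-pi}^{pi} h(θ) cos(5*θ) dθ = a_{5}/2.
h is even and cos(5*θ) is even, so the integrand is even: ∫_{-pi}^{pi} h(θ) cos(5*θ) dθ = 2∫_0^{pi} h(θ) cos(5*θ) dθ.
Integrating by parts (boundary term plus one more integral), an antiderivative of (2*θ) cos(5*θ) is 2*θ*sin(5*θ)/5 + 2*cos(5*θ)/25; evaluating from 0 to pi: ∫_{0}^{pi} (2*θ) cos(5*θ) dθ = (-2/25) - (2/25) = -4/25.
So ∫_{-pi}^{pi} h(θ) cos(5*θ) dθ = -8/25.
Hence Re(c_{5}) = (1/(2*pi))·(-8/25) = -4/(25*pi).

-4/(25*pi)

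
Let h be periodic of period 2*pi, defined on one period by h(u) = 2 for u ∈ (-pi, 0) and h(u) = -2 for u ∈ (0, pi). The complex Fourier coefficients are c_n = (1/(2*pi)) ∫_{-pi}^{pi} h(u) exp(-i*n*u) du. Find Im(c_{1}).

Since h is real-valued, Im(c_{1}) = -(1/(2*pi)) ∫_{-pi}^{pi} h(u) sin(u) du = -b_{1}/2.
h is odd and sin(u) is odd, so the integrand is even: ∫_{-pi}^{pi} h(u) sin(u) du = 2∫_0^{pi} h(u) sin(u) du.
Directly, an antiderivative of (-2) sin(u) is 2*cos(u); evaluating from 0 to pi: ∫_{0}^{pi} (-2) sin(u) du = (-2) - (2) = -4.
So ∫_{-pi}^{pi} h(u) sin(u) du = -8.
Hence Im(c_{1}) = (-1/(2*pi))·(-8) = 4/pi.

4/pi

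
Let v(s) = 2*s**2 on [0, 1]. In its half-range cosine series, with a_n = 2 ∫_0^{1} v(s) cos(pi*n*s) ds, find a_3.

-8/(9*pi**2)

a_3 = 2 ∫_0^{1} (2*s**2) cos(3*pi*s) ds.
Integrating by parts twice (tabular method), an antiderivative of (2*s**2) cos(3*pi*s) is 2*s**2*sin(3*pi*s)/(3*pi) + 4*s*cos(3*pi*s)/(9*pi**2) - 4*sin(3*pi*s)/(27*pi**3); evaluating from 0 to 1: ∫_{0}^{1} (2*s**2) cos(3*pi*s) ds = (-4/(9*pi**2)) - (0) = -4/(9*pi**2).
Hence a_3 = 2·(-4/(9*pi**2)) = -8/(9*pi**2).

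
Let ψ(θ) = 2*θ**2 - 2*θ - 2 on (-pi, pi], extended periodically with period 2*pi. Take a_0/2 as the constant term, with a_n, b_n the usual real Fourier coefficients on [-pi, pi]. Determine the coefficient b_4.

1

b_4 = 1/pi ∫_{-pi}^{pi} ψ(θ) sin(4*θ) dθ.
Integrating by parts twice (tabular method), an antiderivative of (2*θ**2 - 2*θ - 2) sin(4*θ) is -θ**2*cos(4*θ)/2 + θ*sin(4*θ)/4 + θ*cos(4*θ)/2 - sin(4*θ)/8 + 9*cos(4*θ)/16; evaluating from -pi to pi: ∫_{-pi}^{pi} (2*θ**2 - 2*θ - 2) sin(4*θ) dθ = (-pi**2/2 + 9/16 + pi/2) - (-pi**2/2 - pi/2 + 9/16) = pi.
Hence b_4 = (1/pi)·(pi) = 1.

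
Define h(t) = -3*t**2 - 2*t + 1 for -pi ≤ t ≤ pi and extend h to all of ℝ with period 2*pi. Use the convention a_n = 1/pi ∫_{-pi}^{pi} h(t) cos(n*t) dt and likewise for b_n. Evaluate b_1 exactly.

b_1 = 1/pi ∫_{-pi}^{pi} h(t) sin(t) dt.
Integrating by parts twice (tabular method), an antiderivative of (-3*t**2 - 2*t + 1) sin(t) is 3*t**2*cos(t) - 6*t*sin(t) + 2*t*cos(t) - 2*sin(t) - 7*cos(t); evaluating from -pi to pi: ∫_{-pi}^{pi} (-3*t**2 - 2*t + 1) sin(t) dt = (-3*pi**2 - 2*pi + 7) - (-3*pi**2 + 2*pi + 7) = -4*pi.
Hence b_1 = (1/pi)·(-4*pi) = -4.

-4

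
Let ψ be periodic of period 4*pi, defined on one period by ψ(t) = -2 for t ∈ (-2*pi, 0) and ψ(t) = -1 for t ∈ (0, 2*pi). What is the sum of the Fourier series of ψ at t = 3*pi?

t = 3*pi differs from t = -pi by 1 full period(s), and the series is 4*pi-periodic.
ψ is continuous at t = -pi with value -2, so the series converges to -2 there.

-2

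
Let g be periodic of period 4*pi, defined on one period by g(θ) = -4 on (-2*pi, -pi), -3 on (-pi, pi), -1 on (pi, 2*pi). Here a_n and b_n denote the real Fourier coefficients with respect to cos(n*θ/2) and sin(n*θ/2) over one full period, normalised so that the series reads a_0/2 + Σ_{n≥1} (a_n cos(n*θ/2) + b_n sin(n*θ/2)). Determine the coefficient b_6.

b_6 = (1/(2*pi)) ∫_{-2*pi}^{2*pi} g(θ) sin(3*θ) dθ.
Split the integral at the breakpoints.
Directly, an antiderivative of (-4) sin(3*θ) is 4*cos(3*θ)/3; evaluating from -2*pi to -pi: ∫_{-2*pi}^{-pi} (-4) sin(3*θ) dθ = (-4/3) - (4/3) = -8/3.
Directly, an antiderivative of (-3) sin(3*θ) is cos(3*θ); evaluating from -pi to pi: ∫_{-pi}^{pi} (-3) sin(3*θ) dθ = (-1) - (-1) = 0.
Directly, an antiderivative of (-1) sin(3*θ) is cos(3*θ)/3; evaluating from pi to 2*pi: ∫_{pi}^{2*pi} (-1) sin(3*θ) dθ = (1/3) - (-1/3) = 2/3.
Summing the pieces and multiplying by (1/(2*pi)) gives b_6 = -1/pi.

-1/pi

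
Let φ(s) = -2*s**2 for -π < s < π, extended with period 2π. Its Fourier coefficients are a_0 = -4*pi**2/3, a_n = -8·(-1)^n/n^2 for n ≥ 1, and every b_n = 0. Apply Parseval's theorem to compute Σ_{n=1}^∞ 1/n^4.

pi**4/90

Parseval: a_0^2/2 + Σ a_n^2 = (1/π) ∫_{-π}^{π} φ(s)^2 ds = 8*pi**4/5.
Subtract a_0^2/2 = 8*pi**4/9: Σ a_n^2 = 32*pi**4/45.
Since a_n^2 = 64/n^4, Σ 1/n^4 = pi**4/90.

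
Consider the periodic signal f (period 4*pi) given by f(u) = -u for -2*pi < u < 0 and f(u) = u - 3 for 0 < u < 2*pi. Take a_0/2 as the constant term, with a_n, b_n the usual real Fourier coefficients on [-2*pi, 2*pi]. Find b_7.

b_7 = (1/(2*pi)) ∫_{-2*pi}^{2*pi} f(u) sin(7*u/2) du.
Split the integral at the breakpoints.
Integrating by parts (boundary term plus one more integral), an antiderivative of (-u) sin(7*u/2) is 2*u*cos(7*u/2)/7 - 4*sin(7*u/2)/49; evaluating from -2*pi to 0: ∫_{-2*pi}^{0} (-u) sin(7*u/2) du = (0) - (4*pi/7) = -4*pi/7.
Integrating by parts (boundary term plus one more integral), an antiderivative of (u - 3) sin(7*u/2) is -2*u*cos(7*u/2)/7 + 4*sin(7*u/2)/49 + 6*cos(7*u/2)/7; evaluating from 0 to 2*pi: ∫_{0}^{2*pi} (u - 3) sin(7*u/2) du = (-6/7 + 4*pi/7) - (6/7) = -12/7 + 4*pi/7.
Summing the pieces and multiplying by (1/(2*pi)) gives b_7 = -6/(7*pi).

-6/(7*pi)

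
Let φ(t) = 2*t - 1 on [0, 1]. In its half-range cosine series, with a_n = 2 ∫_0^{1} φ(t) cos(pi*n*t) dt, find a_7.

-8/(49*pi**2)

a_7 = 2 ∫_0^{1} (2*t - 1) cos(7*pi*t) dt.
Integrating by parts (boundary term plus one more integral), an antiderivative of (2*t - 1) cos(7*pi*t) is 2*t*sin(7*pi*t)/(7*pi) - sin(7*pi*t)/(7*pi) + 2*cos(7*pi*t)/(49*pi**2); evaluating from 0 to 1: ∫_{0}^{1} (2*t - 1) cos(7*pi*t) dt = (-2/(49*pi**2)) - (2/(49*pi**2)) = -4/(49*pi**2).
Hence a_7 = 2·(-4/(49*pi**2)) = -8/(49*pi**2).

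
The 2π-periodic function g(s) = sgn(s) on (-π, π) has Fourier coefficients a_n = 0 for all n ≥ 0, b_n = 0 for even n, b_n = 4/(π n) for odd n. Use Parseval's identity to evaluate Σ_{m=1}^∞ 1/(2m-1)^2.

Parseval: Σ b_n^2 = (1/π) ∫_{-π}^{π} g(s)^2 ds = 2.
Only odd n contribute, with b_n^2 = 16/(π^2 n^2), so Σ_{m≥1} 1/(2m-1)^2 = π^2·(2)/16 = pi**2/8.

pi**2/8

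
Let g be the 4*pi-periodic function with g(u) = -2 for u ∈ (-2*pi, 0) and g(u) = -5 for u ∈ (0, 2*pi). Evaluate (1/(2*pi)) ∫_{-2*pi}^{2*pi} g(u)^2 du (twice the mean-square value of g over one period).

(1/(2*pi)) ∫_{-2*pi}^{2*pi} g(u)^2 du = (1/(2*pi)) · (58*pi) = 29.

29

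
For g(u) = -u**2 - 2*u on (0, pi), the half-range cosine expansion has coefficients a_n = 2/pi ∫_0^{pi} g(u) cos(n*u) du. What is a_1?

8/pi + 4

a_1 = 2/pi ∫_0^{pi} (-u**2 - 2*u) cos(u) du.
Integrating by parts twice (tabular method), an antiderivative of (-u**2 - 2*u) cos(u) is -u**2*sin(u) - 2*u*sin(u) - 2*u*cos(u) + 2*sin(u) - 2*cos(u); evaluating from 0 to pi: ∫_{0}^{pi} (-u**2 - 2*u) cos(u) du = (2 + 2*pi) - (-2) = 4 + 2*pi.
Hence a_1 = (2/pi)·(4 + 2*pi) = 8/pi + 4.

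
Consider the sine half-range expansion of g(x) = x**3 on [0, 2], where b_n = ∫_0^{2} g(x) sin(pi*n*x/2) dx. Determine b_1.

b_1 = ∫_0^{2} (x**3) sin(pi*x/2) dx.
Integrating by parts three times (tabular method), an antiderivative of (x**3) sin(pi*x/2) is -2*x**3*cos(pi*x/2)/pi + 12*x**2*sin(pi*x/2)/pi**2 + 48*x*cos(pi*x/2)/pi**3 - 96*sin(pi*x/2)/pi**4; evaluating from 0 to 2: ∫_{0}^{2} (x**3) sin(pi*x/2) dx = (-96/pi**3 + 16/pi) - (0) = -96/pi**3 + 16/pi.
Hence b_1 = -96/pi**3 + 16/pi.

-96/pi**3 + 16/pi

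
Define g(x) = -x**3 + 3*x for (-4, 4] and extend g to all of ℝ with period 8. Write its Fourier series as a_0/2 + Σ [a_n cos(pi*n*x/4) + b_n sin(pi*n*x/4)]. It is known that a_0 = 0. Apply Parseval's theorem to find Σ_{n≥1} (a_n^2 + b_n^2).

22816/35

Parseval: a_0^2/2 + Σ_{n≥1} (a_n^2+b_n^2) = 1/4 ∫_{-4}^{4} g(x)^2 dx = 22816/35.
Subtract a_0^2/2 = 0: Σ (a_n^2+b_n^2) = 22816/35.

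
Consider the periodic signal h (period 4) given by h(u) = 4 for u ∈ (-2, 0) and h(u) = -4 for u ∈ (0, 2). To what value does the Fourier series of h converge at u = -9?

u = -9 differs from u = -1 by -2 full period(s), and the series is 4-periodic.
h is continuous at u = -1 with value 4, so the series converges to 4 there.

4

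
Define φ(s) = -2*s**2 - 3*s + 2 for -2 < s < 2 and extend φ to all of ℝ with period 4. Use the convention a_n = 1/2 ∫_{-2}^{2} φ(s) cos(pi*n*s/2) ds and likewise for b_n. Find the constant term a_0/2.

-2/3

a_0 = 1/2 ∫_{-2}^{2} φ(s) ds = 1/2 · (-8/3) = -4/3.
So the constant term a_0/2 = -2/3.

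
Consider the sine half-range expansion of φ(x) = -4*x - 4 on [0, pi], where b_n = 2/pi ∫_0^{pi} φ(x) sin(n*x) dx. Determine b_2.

b_2 = 2/pi ∫_0^{pi} (-4*x - 4) sin(2*x) dx.
Integrating by parts (boundary term plus one more integral), an antiderivative of (-4*x - 4) sin(2*x) is 2*x*cos(2*x) - sin(2*x) + 2*cos(2*x); evaluating from 0 to pi: ∫_{0}^{pi} (-4*x - 4) sin(2*x) dx = (2 + 2*pi) - (2) = 2*pi.
Hence b_2 = (2/pi)·(2*pi) = 4.

4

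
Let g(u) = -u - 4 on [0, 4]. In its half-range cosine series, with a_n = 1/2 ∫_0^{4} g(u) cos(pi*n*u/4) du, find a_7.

a_7 = 1/2 ∫_0^{4} (-u - 4) cos(7*pi*u/4) du.
Integrating by parts (boundary term plus one more integral), an antiderivative of (-u - 4) cos(7*pi*u/4) is -4*u*sin(7*pi*u/4)/(7*pi) - 16*sin(7*pi*u/4)/(7*pi) - 16*cos(7*pi*u/4)/(49*pi**2); evaluating from 0 to 4: ∫_{0}^{4} (-u - 4) cos(7*pi*u/4) du = (16/(49*pi**2)) - (-16/(49*pi**2)) = 32/(49*pi**2).
Hence a_7 = (1/2)·(32/(49*pi**2)) = 16/(49*pi**2).

16/(49*pi**2)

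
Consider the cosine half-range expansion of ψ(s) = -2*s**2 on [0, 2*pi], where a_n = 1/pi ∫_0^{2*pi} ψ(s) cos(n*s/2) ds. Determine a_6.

a_6 = 1/pi ∫_0^{2*pi} (-2*s**2) cos(3*s) ds.
Integrating by parts twice (tabular method), an antiderivative of (-2*s**2) cos(3*s) is -2*s**2*sin(3*s)/3 - 4*s*cos(3*s)/9 + 4*sin(3*s)/27; evaluating from 0 to 2*pi: ∫_{0}^{2*pi} (-2*s**2) cos(3*s) ds = (-8*pi/9) - (0) = -8*pi/9.
Hence a_6 = (1/pi)·(-8*pi/9) = -8/9.

-8/9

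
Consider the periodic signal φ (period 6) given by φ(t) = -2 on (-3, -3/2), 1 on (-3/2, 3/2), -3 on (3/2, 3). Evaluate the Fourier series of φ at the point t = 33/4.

t = 33/4 differs from t = 9/4 by 1 full period(s), and the series is 6-periodic.
φ is continuous at t = 9/4 with value -3, so the series converges to -3 there.

-3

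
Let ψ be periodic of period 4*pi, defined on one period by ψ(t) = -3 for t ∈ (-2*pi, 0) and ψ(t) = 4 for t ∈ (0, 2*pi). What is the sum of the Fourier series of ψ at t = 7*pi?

t = 7*pi differs from t = -pi by 2 full period(s), and the series is 4*pi-periodic.
ψ is continuous at t = -pi with value -3, so the series converges to -3 there.

-3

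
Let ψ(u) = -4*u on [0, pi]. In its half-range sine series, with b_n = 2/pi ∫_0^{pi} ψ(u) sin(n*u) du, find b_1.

-8

b_1 = 2/pi ∫_0^{pi} (-4*u) sin(u) du.
Integrating by parts (boundary term plus one more integral), an antiderivative of (-4*u) sin(u) is 4*u*cos(u) - 4*sin(u); evaluating from 0 to pi: ∫_{0}^{pi} (-4*u) sin(u) du = (-4*pi) - (0) = -4*pi.
Hence b_1 = (2/pi)·(-4*pi) = -8.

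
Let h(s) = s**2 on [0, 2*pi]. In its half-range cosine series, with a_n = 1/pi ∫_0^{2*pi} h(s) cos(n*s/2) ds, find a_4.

1

a_4 = 1/pi ∫_0^{2*pi} (s**2) cos(2*s) ds.
Integrating by parts twice (tabular method), an antiderivative of (s**2) cos(2*s) is s**2*sin(2*s)/2 + s*cos(2*s)/2 - sin(2*s)/4; evaluating from 0 to 2*pi: ∫_{0}^{2*pi} (s**2) cos(2*s) ds = (pi) - (0) = pi.
Hence a_4 = (1/pi)·(pi) = 1.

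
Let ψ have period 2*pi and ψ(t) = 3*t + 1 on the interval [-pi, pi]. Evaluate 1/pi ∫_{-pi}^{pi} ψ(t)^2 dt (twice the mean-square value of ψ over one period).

2 + 6*pi**2

1/pi ∫_{-pi}^{pi} ψ(t)^2 dt = 1/pi · (2*pi + 6*pi**3) = 2 + 6*pi**2.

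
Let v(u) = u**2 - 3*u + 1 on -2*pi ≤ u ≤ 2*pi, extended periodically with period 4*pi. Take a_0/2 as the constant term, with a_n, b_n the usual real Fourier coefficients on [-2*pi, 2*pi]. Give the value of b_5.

b_5 = (1/(2*pi)) ∫_{-2*pi}^{2*pi} v(u) sin(5*u/2) du.
Integrating by parts twice (tabular method), an antiderivative of (u**2 - 3*u + 1) sin(5*u/2) is -2*u**2*cos(5*u/2)/5 + 8*u*sin(5*u/2)/25 + 6*u*cos(5*u/2)/5 - 12*sin(5*u/2)/25 - 34*cos(5*u/2)/125; evaluating from -2*pi to 2*pi: ∫_{-2*pi}^{2*pi} (u**2 - 3*u + 1) sin(5*u/2) du = (-12*pi/5 + 34/125 + 8*pi**2/5) - (34/125 + 12*pi/5 + 8*pi**2/5) = -24*pi/5.
Hence b_5 = (1/(2*pi))·(-24*pi/5) = -12/5.

-12/5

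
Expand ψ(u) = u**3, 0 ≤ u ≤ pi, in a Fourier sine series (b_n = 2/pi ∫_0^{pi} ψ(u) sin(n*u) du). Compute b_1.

b_1 = 2/pi ∫_0^{pi} (u**3) sin(u) du.
Integrating by parts three times (tabular method), an antiderivative of (u**3) sin(u) is -u**3*cos(u) + 3*u**2*sin(u) + 6*u*cos(u) - 6*sin(u); evaluating from 0 to pi: ∫_{0}^{pi} (u**3) sin(u) du = (pi*(-6 + pi**2)) - (0) = pi*(-6 + pi**2).
Hence b_1 = (2/pi)·(pi*(-6 + pi**2)) = -12 + 2*pi**2.

-12 + 2*pi**2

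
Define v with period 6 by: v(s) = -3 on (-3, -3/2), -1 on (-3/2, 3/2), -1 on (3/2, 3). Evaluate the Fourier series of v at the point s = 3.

s = 3 differs from s = -3 by 1 full period(s), and the series is 6-periodic.
At s = -3 the one-sided limits are v(-3^-) = -1 and v(-3^+) = -3.
By Dirichlet's theorem the series converges to their average, [(-1) + (-3)]/2 = -2.

-2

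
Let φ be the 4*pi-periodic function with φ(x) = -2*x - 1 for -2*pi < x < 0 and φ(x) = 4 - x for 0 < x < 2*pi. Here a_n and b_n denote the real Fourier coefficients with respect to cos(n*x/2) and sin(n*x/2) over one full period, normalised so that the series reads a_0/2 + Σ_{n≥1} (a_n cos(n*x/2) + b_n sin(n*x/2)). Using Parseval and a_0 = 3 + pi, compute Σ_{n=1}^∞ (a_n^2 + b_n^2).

-15*pi + 25/2 + 37*pi**2/6

Parseval: a_0^2/2 + Σ_{n≥1} (a_n^2+b_n^2) = (1/(2*pi)) ∫_{-2*pi}^{2*pi} φ(x)^2 dx = -12*pi + 17 + 20*pi**2/3.
Subtract a_0^2/2 = (3 + pi)**2/2: Σ (a_n^2+b_n^2) = -15*pi + 25/2 + 37*pi**2/6.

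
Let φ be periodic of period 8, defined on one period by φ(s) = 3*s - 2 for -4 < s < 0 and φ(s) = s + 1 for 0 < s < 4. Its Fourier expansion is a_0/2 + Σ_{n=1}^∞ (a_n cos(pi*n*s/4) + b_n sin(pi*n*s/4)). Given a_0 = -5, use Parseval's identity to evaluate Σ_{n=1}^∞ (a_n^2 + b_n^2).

Parseval: a_0^2/2 + Σ_{n≥1} (a_n^2+b_n^2) = 1/4 ∫_{-4}^{4} φ(s)^2 ds = 259/3.
Subtract a_0^2/2 = 25/2: Σ (a_n^2+b_n^2) = 443/6.

443/6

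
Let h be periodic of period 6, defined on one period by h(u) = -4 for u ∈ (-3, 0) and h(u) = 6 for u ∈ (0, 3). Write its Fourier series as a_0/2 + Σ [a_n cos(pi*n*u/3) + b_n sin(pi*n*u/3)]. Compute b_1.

b_1 = 1/3 ∫_{-3}^{3} h(u) sin(pi*u/3) du.
Split the integral at the breakpoints.
Directly, an antiderivative of (-4) sin(pi*u/3) is 12*cos(pi*u/3)/pi; evaluating from -3 to 0: ∫_{-3}^{0} (-4) sin(pi*u/3) du = (12/pi) - (-12/pi) = 24/pi.
Directly, an antiderivative of (6) sin(pi*u/3) is -18*cos(pi*u/3)/pi; evaluating from 0 to 3: ∫_{0}^{3} (6) sin(pi*u/3) du = (18/pi) - (-18/pi) = 36/pi.
Summing the pieces and multiplying by (1/3) gives b_1 = 20/pi.

20/pi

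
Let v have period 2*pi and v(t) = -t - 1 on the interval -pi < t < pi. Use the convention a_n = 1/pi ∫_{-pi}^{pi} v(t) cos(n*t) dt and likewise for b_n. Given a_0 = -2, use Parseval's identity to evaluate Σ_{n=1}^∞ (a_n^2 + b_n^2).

2*pi**2/3

Parseval: a_0^2/2 + Σ_{n≥1} (a_n^2+b_n^2) = 1/pi ∫_{-pi}^{pi} v(t)^2 dt = 2 + 2*pi**2/3.
Subtract a_0^2/2 = 2: Σ (a_n^2+b_n^2) = 2*pi**2/3.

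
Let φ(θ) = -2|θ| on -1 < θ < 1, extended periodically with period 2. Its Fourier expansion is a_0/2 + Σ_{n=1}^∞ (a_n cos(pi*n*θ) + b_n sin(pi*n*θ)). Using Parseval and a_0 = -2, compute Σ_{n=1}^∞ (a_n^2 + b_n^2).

2/3

Parseval: a_0^2/2 + Σ_{n≥1} (a_n^2+b_n^2) = ∫_{-1}^{1} φ(θ)^2 dθ = 8/3.
Subtract a_0^2/2 = 2: Σ (a_n^2+b_n^2) = 2/3.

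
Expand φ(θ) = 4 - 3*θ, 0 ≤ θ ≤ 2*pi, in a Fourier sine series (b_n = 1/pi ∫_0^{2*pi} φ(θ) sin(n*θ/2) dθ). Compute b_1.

-12 + 16/pi

b_1 = 1/pi ∫_0^{2*pi} (4 - 3*θ) sin(θ/2) dθ.
Integrating by parts (boundary term plus one more integral), an antiderivative of (4 - 3*θ) sin(θ/2) is 6*θ*cos(θ/2) - 12*sin(θ/2) - 8*cos(θ/2); evaluating from 0 to 2*pi: ∫_{0}^{2*pi} (4 - 3*θ) sin(θ/2) dθ = (8 - 12*pi) - (-8) = 16 - 12*pi.
Hence b_1 = (1/pi)·(16 - 12*pi) = -12 + 16/pi.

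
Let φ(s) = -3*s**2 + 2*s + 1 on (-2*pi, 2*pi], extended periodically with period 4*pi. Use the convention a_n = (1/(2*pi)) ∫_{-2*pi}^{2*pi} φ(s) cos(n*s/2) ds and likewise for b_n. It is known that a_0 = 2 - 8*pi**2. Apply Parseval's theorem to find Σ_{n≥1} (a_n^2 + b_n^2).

Parseval: a_0^2/2 + Σ_{n≥1} (a_n^2+b_n^2) = (1/(2*pi)) ∫_{-2*pi}^{2*pi} φ(s)^2 ds = -16*pi**2/3 + 2 + 288*pi**4/5.
Subtract a_0^2/2 = 2*(1 - 4*pi**2)**2: Σ (a_n^2+b_n^2) = 32*pi**2*(5 + 12*pi**2)/15.

32*pi**2*(5 + 12*pi**2)/15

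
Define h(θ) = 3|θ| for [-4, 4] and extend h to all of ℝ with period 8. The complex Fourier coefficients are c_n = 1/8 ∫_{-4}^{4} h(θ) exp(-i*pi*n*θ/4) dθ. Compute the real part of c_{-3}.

Since h is real-valued, Re(c_{-3}) = 1/8 ∫_{-4}^{4} h(θ) cos(-3*pi*θ/4) dθ = a_{3}/2.
h is even and cos(-3*pi*θ/4) is even, so the integrand is even: ∫_{-4}^{4} h(θ) cos(-3*pi*θ/4) dθ = 2∫_0^{4} h(θ) cos(-3*pi*θ/4) dθ.
Integrating by parts (boundary term plus one more integral), an antiderivative of (3*θ) cos(-3*pi*θ/4) is 4*θ*sin(3*pi*θ/4)/pi + 16*cos(3*pi*θ/4)/(3*pi**2); evaluating from 0 to 4: ∫_{0}^{4} (3*θ) cos(-3*pi*θ/4) dθ = (-16/(3*pi**2)) - (16/(3*pi**2)) = -32/(3*pi**2).
So ∫_{-4}^{4} h(θ) cos(-3*pi*θ/4) dθ = -64/(3*pi**2).
Hence Re(c_{-3}) = (1/8)·(-64/(3*pi**2)) = -8/(3*pi**2).

-8/(3*pi**2)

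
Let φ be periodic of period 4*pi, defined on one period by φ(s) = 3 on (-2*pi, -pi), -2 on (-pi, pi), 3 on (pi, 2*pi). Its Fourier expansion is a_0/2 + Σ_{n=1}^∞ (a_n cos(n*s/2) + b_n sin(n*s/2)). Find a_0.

a_0 = (1/(2*pi)) ∫_{-2*pi}^{2*pi} φ(s) ds = (1/(2*pi)) · (2*pi) = 1.

1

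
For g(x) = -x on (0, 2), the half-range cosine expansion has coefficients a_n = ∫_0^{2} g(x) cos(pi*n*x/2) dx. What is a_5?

8/(25*pi**2)

a_5 = ∫_0^{2} (-x) cos(5*pi*x/2) dx.
Integrating by parts (boundary term plus one more integral), an antiderivative of (-x) cos(5*pi*x/2) is -2*x*sin(5*pi*x/2)/(5*pi) - 4*cos(5*pi*x/2)/(25*pi**2); evaluating from 0 to 2: ∫_{0}^{2} (-x) cos(5*pi*x/2) dx = (4/(25*pi**2)) - (-4/(25*pi**2)) = 8/(25*pi**2).
Hence a_5 = 8/(25*pi**2).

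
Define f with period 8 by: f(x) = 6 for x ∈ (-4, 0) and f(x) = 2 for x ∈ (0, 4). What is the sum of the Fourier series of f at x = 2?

f is continuous at x = 2 with value 2, so the series converges to 2 there.

2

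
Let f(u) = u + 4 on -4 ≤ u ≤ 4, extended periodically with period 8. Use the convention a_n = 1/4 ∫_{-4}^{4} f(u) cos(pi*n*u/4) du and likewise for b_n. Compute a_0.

a_0 = 1/4 ∫_{-4}^{4} f(u) du = 1/4 · (32) = 8.

8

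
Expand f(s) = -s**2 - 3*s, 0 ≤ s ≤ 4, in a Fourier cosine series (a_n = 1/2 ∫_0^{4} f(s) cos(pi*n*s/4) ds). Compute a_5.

a_5 = 1/2 ∫_0^{4} (-s**2 - 3*s) cos(5*pi*s/4) ds.
Integrating by parts twice (tabular method), an antiderivative of (-s**2 - 3*s) cos(5*pi*s/4) is -4*s**2*sin(5*pi*s/4)/(5*pi) - 12*s*sin(5*pi*s/4)/(5*pi) - 32*s*cos(5*pi*s/4)/(25*pi**2) + 128*sin(5*pi*s/4)/(125*pi**3) - 48*cos(5*pi*s/4)/(25*pi**2); evaluating from 0 to 4: ∫_{0}^{4} (-s**2 - 3*s) cos(5*pi*s/4) ds = (176/(25*pi**2)) - (-48/(25*pi**2)) = 224/(25*pi**2).
Hence a_5 = (1/2)·(224/(25*pi**2)) = 112/(25*pi**2).

112/(25*pi**2)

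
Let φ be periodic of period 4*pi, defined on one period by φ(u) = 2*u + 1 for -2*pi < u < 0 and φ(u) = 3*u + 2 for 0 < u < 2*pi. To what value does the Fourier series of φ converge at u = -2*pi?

u = -2*pi differs from u = 2*pi by -1 full period(s), and the series is 4*pi-periodic.
At u = 2*pi the one-sided limits are φ(2*pi^-) = 2 + 6*pi and φ(2*pi^+) = 1 - 4*pi.
By Dirichlet's theorem the series converges to their average, [(2 + 6*pi) + (1 - 4*pi)]/2 = 3/2 + pi.

3/2 + pi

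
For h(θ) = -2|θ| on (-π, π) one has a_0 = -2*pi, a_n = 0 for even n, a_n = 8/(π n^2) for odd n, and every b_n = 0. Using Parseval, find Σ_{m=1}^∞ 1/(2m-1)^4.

Parseval: a_0^2/2 + Σ a_n^2 = (1/π) ∫_{-π}^{π} h(θ)^2 dθ = 8*pi**2/3.
Subtract a_0^2/2 = 2*pi**2: Σ a_n^2 = 2*pi**2/3.
Only odd n contribute, with a_n^2 = 64/(π^2 n^4), so Σ_{m≥1} 1/(2m-1)^4 = π^2·(2*pi**2/3)/64 = pi**4/96.

pi**4/96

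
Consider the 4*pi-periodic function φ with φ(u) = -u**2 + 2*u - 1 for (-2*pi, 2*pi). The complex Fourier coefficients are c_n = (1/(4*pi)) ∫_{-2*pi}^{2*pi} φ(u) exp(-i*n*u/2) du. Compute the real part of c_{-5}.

8/25

Since φ is real-valued, Re(c_{-5}) = (1/(4*pi)) ∫_{-2*pi}^{2*pi} φ(u) cos(-5*u/2) du = a_{5}/2.
Integrating by parts twice (tabular method), an antiderivative of (-u**2 + 2*u - 1) cos(-5*u/2) is -2*u**2*sin(5*u/2)/5 + 4*u*sin(5*u/2)/5 - 8*u*cos(5*u/2)/25 - 34*sin(5*u/2)/125 + 8*cos(5*u/2)/25; evaluating from -2*pi to 2*pi: ∫_{-2*pi}^{2*pi} (-u**2 + 2*u - 1) cos(-5*u/2) du = (-8/25 + 16*pi/25) - (-16*pi/25 - 8/25) = 32*pi/25.
Hence Re(c_{-5}) = (1/(4*pi))·(32*pi/25) = 8/25.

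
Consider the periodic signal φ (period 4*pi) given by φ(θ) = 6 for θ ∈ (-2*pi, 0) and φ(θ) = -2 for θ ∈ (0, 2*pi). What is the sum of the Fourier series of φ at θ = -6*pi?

2

θ = -6*pi differs from θ = -2*pi by -1 full period(s), and the series is 4*pi-periodic.
At θ = -2*pi the one-sided limits are φ(-2*pi^-) = -2 and φ(-2*pi^+) = 6.
By Dirichlet's theorem the series converges to their average, [(-2) + (6)]/2 = 2.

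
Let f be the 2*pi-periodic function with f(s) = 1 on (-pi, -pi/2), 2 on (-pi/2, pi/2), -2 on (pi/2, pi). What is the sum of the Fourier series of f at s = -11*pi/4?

1

s = -11*pi/4 differs from s = -3*pi/4 by -1 full period(s), and the series is 2*pi-periodic.
f is continuous at s = -3*pi/4 with value 1, so the series converges to 1 there.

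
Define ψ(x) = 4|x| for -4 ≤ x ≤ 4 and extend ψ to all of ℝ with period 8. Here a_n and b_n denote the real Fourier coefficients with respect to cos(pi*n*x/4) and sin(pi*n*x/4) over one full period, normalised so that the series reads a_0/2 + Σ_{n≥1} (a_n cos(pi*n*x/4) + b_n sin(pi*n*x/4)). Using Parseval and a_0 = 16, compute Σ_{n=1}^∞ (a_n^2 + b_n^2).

128/3

Parseval: a_0^2/2 + Σ_{n≥1} (a_n^2+b_n^2) = 1/4 ∫_{-4}^{4} ψ(x)^2 dx = 512/3.
Subtract a_0^2/2 = 128: Σ (a_n^2+b_n^2) = 128/3.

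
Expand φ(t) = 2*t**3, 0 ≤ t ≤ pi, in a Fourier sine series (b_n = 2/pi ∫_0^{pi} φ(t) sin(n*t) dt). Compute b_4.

b_4 = 2/pi ∫_0^{pi} (2*t**3) sin(4*t) dt.
Integrating by parts three times (tabular method), an antiderivative of (2*t**3) sin(4*t) is -t**3*cos(4*t)/2 + 3*t**2*sin(4*t)/8 + 3*t*cos(4*t)/16 - 3*sin(4*t)/64; evaluating from 0 to pi: ∫_{0}^{pi} (2*t**3) sin(4*t) dt = (pi*(3 - 8*pi**2)/16) - (0) = pi*(3 - 8*pi**2)/16.
Hence b_4 = (2/pi)·(pi*(3 - 8*pi**2)/16) = 3/8 - pi**2.

3/8 - pi**2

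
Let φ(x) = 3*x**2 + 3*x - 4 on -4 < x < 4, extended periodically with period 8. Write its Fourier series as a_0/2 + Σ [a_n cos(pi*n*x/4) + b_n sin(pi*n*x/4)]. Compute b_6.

-4/pi

b_6 = 1/4 ∫_{-4}^{4} φ(x) sin(3*pi*x/2) dx.
Integrating by parts twice (tabular method), an antiderivative of (3*x**2 + 3*x - 4) sin(3*pi*x/2) is -2*x**2*cos(3*pi*x/2)/pi + 8*x*sin(3*pi*x/2)/(3*pi**2) - 2*x*cos(3*pi*x/2)/pi + 4*sin(3*pi*x/2)/(3*pi**2) + 16*cos(3*pi*x/2)/(9*pi**3) + 8*cos(3*pi*x/2)/(3*pi); evaluating from -4 to 4: ∫_{-4}^{4} (3*x**2 + 3*x - 4) sin(3*pi*x/2) dx = (16*(1 - 21*pi**2)/(9*pi**3)) - (16*(1 - 12*pi**2)/(9*pi**3)) = -16/pi.
Hence b_6 = (1/4)·(-16/pi) = -4/pi.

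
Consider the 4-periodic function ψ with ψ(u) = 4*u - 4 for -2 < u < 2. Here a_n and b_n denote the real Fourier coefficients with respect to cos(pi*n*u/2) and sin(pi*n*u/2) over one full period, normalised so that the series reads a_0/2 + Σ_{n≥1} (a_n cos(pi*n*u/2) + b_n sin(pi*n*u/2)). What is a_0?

-8

a_0 = 1/2 ∫_{-2}^{2} ψ(u) du = 1/2 · (-16) = -8.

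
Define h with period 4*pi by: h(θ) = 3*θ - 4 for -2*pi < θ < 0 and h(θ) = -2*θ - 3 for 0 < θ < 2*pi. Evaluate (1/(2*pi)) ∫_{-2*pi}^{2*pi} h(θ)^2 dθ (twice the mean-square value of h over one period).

(1/(2*pi)) ∫_{-2*pi}^{2*pi} h(θ)^2 dθ = (1/(2*pi)) · (2*pi*(75 + 108*pi + 52*pi**2)/3) = 25 + 36*pi + 52*pi**2/3.

25 + 36*pi + 52*pi**2/3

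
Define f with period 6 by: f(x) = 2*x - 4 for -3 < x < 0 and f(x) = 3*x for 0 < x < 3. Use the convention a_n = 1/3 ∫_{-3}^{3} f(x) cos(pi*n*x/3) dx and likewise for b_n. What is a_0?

-5/2

a_0 = 1/3 ∫_{-3}^{3} f(x) dx = 1/3 · (-15/2) = -5/2.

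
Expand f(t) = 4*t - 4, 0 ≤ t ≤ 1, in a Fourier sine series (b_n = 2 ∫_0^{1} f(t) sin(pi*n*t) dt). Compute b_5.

-8/(5*pi)

b_5 = 2 ∫_0^{1} (4*t - 4) sin(5*pi*t) dt.
Integrating by parts (boundary term plus one more integral), an antiderivative of (4*t - 4) sin(5*pi*t) is -4*t*cos(5*pi*t)/(5*pi) + 4*sin(5*pi*t)/(25*pi**2) + 4*cos(5*pi*t)/(5*pi); evaluating from 0 to 1: ∫_{0}^{1} (4*t - 4) sin(5*pi*t) dt = (0) - (4/(5*pi)) = -4/(5*pi).
Hence b_5 = 2·(-4/(5*pi)) = -8/(5*pi).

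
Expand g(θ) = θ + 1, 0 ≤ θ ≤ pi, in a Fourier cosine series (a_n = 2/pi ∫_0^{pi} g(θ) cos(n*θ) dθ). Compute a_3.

a_3 = 2/pi ∫_0^{pi} (θ + 1) cos(3*θ) dθ.
Integrating by parts (boundary term plus one more integral), an antiderivative of (θ + 1) cos(3*θ) is θ*sin(3*θ)/3 + sin(3*θ)/3 + cos(3*θ)/9; evaluating from 0 to pi: ∫_{0}^{pi} (θ + 1) cos(3*θ) dθ = (-1/9) - (1/9) = -2/9.
Hence a_3 = (2/pi)·(-2/9) = -4/(9*pi).

-4/(9*pi)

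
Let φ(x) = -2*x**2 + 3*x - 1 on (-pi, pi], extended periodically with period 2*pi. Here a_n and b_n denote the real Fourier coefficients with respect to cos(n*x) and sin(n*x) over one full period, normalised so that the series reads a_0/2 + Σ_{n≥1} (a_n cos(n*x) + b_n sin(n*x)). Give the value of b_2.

b_2 = 1/pi ∫_{-pi}^{pi} φ(x) sin(2*x) dx.
Integrating by parts twice (tabular method), an antiderivative of (-2*x**2 + 3*x - 1) sin(2*x) is x**2*cos(2*x) - x*sin(2*x) - 3*x*cos(2*x)/2 + 3*sin(2*x)/4; evaluating from -pi to pi: ∫_{-pi}^{pi} (-2*x**2 + 3*x - 1) sin(2*x) dx = (pi*(-3 + 2*pi)/2) - (pi*(3 + 2*pi)/2) = -3*pi.
Hence b_2 = (1/pi)·(-3*pi) = -3.

-3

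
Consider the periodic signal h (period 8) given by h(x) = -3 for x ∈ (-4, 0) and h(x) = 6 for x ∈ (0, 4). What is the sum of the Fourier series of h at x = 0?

3/2

At x = 0 the one-sided limits are h(0^-) = -3 and h(0^+) = 6.
By Dirichlet's theorem the series converges to their average, [(-3) + (6)]/2 = 3/2.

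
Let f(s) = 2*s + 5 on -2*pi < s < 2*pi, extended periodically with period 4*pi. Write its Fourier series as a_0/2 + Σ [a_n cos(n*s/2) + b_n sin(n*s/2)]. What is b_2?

b_2 = (1/(2*pi)) ∫_{-2*pi}^{2*pi} f(s) sin(s) ds.
Integrating by parts (boundary term plus one more integral), an antiderivative of (2*s + 5) sin(s) is -2*s*cos(s) + 2*sin(s) - 5*cos(s); evaluating from -2*pi to 2*pi: ∫_{-2*pi}^{2*pi} (2*s + 5) sin(s) ds = (-4*pi - 5) - (-5 + 4*pi) = -8*pi.
Hence b_2 = (1/(2*pi))·(-8*pi) = -4.

-4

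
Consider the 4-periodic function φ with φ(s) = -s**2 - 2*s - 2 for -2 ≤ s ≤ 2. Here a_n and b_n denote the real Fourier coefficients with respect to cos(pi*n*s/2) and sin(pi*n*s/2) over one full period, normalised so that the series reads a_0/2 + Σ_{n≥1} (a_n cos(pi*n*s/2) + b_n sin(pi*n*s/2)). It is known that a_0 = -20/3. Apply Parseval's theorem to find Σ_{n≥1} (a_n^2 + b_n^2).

608/45

Parseval: a_0^2/2 + Σ_{n≥1} (a_n^2+b_n^2) = 1/2 ∫_{-2}^{2} φ(s)^2 ds = 536/15.
Subtract a_0^2/2 = 200/9: Σ (a_n^2+b_n^2) = 608/45.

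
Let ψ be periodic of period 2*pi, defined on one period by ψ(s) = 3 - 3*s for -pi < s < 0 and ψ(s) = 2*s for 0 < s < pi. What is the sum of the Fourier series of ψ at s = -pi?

3/2 + 5*pi/2

s = -pi differs from s = pi by -1 full period(s), and the series is 2*pi-periodic.
At s = pi the one-sided limits are ψ(pi^-) = 2*pi and ψ(pi^+) = 3 + 3*pi.
By Dirichlet's theorem the series converges to their average, [(2*pi) + (3 + 3*pi)]/2 = 3/2 + 5*pi/2.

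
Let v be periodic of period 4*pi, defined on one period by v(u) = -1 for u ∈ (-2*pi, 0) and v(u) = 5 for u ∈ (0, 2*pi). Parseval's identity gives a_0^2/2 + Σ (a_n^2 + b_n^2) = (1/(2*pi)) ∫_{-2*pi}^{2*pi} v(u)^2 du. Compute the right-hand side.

(1/(2*pi)) ∫_{-2*pi}^{2*pi} v(u)^2 du = (1/(2*pi)) · (52*pi) = 26.

26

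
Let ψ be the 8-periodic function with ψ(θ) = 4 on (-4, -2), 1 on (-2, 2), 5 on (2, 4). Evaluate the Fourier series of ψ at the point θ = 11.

5

θ = 11 differs from θ = 3 by 1 full period(s), and the series is 8-periodic.
ψ is continuous at θ = 3 with value 5, so the series converges to 5 there.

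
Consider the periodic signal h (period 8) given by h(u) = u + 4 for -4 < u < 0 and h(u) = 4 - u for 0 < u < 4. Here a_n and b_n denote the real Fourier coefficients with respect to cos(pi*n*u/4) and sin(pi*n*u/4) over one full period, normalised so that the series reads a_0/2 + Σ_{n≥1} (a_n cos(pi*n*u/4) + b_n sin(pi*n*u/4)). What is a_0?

4

a_0 = 1/4 ∫_{-4}^{4} h(u) du = 1/4 · (16) = 4.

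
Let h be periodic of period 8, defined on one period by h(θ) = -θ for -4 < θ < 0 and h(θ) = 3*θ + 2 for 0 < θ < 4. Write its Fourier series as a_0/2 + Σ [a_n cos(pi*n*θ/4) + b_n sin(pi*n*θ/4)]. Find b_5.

b_5 = 1/4 ∫_{-4}^{4} h(θ) sin(5*pi*θ/4) dθ.
Split the integral at the breakpoints.
Integrating by parts (boundary term plus one more integral), an antiderivative of (-θ) sin(5*pi*θ/4) is 4*θ*cos(5*pi*θ/4)/(5*pi) - 16*sin(5*pi*θ/4)/(25*pi**2); evaluating from -4 to 0: ∫_{-4}^{0} (-θ) sin(5*pi*θ/4) dθ = (0) - (16/(5*pi)) = -16/(5*pi).
Integrating by parts (boundary term plus one more integral), an antiderivative of (3*θ + 2) sin(5*pi*θ/4) is -12*θ*cos(5*pi*θ/4)/(5*pi) + 48*sin(5*pi*θ/4)/(25*pi**2) - 8*cos(5*pi*θ/4)/(5*pi); evaluating from 0 to 4: ∫_{0}^{4} (3*θ + 2) sin(5*pi*θ/4) dθ = (56/(5*pi)) - (-8/(5*pi)) = 64/(5*pi).
Summing the pieces and multiplying by (1/4) gives b_5 = 12/(5*pi).

12/(5*pi)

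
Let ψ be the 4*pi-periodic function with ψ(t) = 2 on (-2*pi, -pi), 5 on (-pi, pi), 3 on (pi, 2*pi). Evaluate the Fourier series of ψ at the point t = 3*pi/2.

ψ is continuous at t = 3*pi/2 with value 3, so the series converges to 3 there.

3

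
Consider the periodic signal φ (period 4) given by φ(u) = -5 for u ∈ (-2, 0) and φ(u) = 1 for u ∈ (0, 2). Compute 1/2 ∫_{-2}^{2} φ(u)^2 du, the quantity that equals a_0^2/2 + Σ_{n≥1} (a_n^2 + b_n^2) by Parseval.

26

1/2 ∫_{-2}^{2} φ(u)^2 du = 1/2 · (52) = 26.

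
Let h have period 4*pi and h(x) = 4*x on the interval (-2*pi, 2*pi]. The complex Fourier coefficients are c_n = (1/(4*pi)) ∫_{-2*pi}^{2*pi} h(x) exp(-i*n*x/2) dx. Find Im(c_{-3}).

Since h is real-valued, Im(c_{-3}) = -(1/(4*pi)) ∫_{-2*pi}^{2*pi} h(x) sin(-3*x/2) dx = b_{3}/2.
h is odd and sin(-3*x/2) is odd, so the integrand is even: ∫_{-2*pi}^{2*pi} h(x) sin(-3*x/2) dx = 2∫_0^{2*pi} h(x) sin(-3*x/2) dx.
Integrating by parts (boundary term plus one more integral), an antiderivative of (4*x) sin(-3*x/2) is 8*x*cos(3*x/2)/3 - 16*sin(3*x/2)/9; evaluating from 0 to 2*pi: ∫_{0}^{2*pi} (4*x) sin(-3*x/2) dx = (-16*pi/3) - (0) = -16*pi/3.
So ∫_{-2*pi}^{2*pi} h(x) sin(-3*x/2) dx = -32*pi/3.
Hence Im(c_{-3}) = (-1/(4*pi))·(-32*pi/3) = 8/3.

8/3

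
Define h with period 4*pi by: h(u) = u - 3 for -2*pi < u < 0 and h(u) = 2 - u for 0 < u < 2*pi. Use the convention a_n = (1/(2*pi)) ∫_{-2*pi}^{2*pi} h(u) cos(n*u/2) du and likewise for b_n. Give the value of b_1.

b_1 = (1/(2*pi)) ∫_{-2*pi}^{2*pi} h(u) sin(u/2) du.
Split the integral at the breakpoints.
Integrating by parts (boundary term plus one more integral), an antiderivative of (u - 3) sin(u/2) is -2*u*cos(u/2) + 4*sin(u/2) + 6*cos(u/2); evaluating from -2*pi to 0: ∫_{-2*pi}^{0} (u - 3) sin(u/2) du = (6) - (-4*pi - 6) = 12 + 4*pi.
Integrating by parts (boundary term plus one more integral), an antiderivative of (2 - u) sin(u/2) is 2*u*cos(u/2) - 4*sin(u/2) - 4*cos(u/2); evaluating from 0 to 2*pi: ∫_{0}^{2*pi} (2 - u) sin(u/2) du = (4 - 4*pi) - (-4) = 8 - 4*pi.
Summing the pieces and multiplying by (1/(2*pi)) gives b_1 = 10/pi.

10/pi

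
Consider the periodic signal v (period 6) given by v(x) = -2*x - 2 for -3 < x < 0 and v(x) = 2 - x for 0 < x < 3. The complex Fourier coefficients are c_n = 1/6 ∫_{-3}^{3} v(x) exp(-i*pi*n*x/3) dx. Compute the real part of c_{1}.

-3/pi**2

Since v is real-valued, Re(c_{1}) = 1/6 ∫_{-3}^{3} v(x) cos(pi*x/3) dx = a_{1}/2.
Split the integral at the breakpoints.
Integrating by parts (boundary term plus one more integral), an antiderivative of (-2*x - 2) cos(pi*x/3) is -6*x*sin(pi*x/3)/pi - 6*sin(pi*x/3)/pi - 18*cos(pi*x/3)/pi**2; evaluating from -3 to 0: ∫_{-3}^{0} (-2*x - 2) cos(pi*x/3) dx = (-18/pi**2) - (18/pi**2) = -36/pi**2.
Integrating by parts (boundary term plus one more integral), an antiderivative of (2 - x) cos(pi*x/3) is -3*x*sin(pi*x/3)/pi + 6*sin(pi*x/3)/pi - 9*cos(pi*x/3)/pi**2; evaluating from 0 to 3: ∫_{0}^{3} (2 - x) cos(pi*x/3) dx = (9/pi**2) - (-9/pi**2) = 18/pi**2.
So ∫_{-3}^{3} v(x) cos(pi*x/3) dx = -18/pi**2.
Hence Re(c_{1}) = (1/6)·(-18/pi**2) = -3/pi**2.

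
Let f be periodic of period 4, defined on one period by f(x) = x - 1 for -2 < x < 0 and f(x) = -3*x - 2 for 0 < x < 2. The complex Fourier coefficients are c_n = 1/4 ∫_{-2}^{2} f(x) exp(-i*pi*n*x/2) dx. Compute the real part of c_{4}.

Since f is real-valued, Re(c_{4}) = 1/4 ∫_{-2}^{2} f(x) cos(2*pi*x) dx = a_{4}/2.
Split the integral at the breakpoints.
Integrating by parts (boundary term plus one more integral), an antiderivative of (x - 1) cos(2*pi*x) is x*sin(2*pi*x)/(2*pi) - sin(2*pi*x)/(2*pi) + cos(2*pi*x)/(4*pi**2); evaluating from -2 to 0: ∫_{-2}^{0} (x - 1) cos(2*pi*x) dx = (1/(4*pi**2)) - (1/(4*pi**2)) = 0.
Integrating by parts (boundary term plus one more integral), an antiderivative of (-3*x - 2) cos(2*pi*x) is -3*x*sin(2*pi*x)/(2*pi) - sin(2*pi*x)/pi - 3*cos(2*pi*x)/(4*pi**2); evaluating from 0 to 2: ∫_{0}^{2} (-3*x - 2) cos(2*pi*x) dx = (-3/(4*pi**2)) - (-3/(4*pi**2)) = 0.
So ∫_{-2}^{2} f(x) cos(2*pi*x) dx = 0.
Hence Re(c_{4}) = (1/4)·(0) = 0.

0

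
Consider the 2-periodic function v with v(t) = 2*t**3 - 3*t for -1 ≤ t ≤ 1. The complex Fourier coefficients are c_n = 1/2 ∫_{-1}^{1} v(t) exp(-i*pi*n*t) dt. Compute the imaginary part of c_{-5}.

(-25*pi**2 - 12)/(125*pi**3)

Since v is real-valued, Im(c_{-5}) = -1/2 ∫_{-1}^{1} v(t) sin(-5*pi*t) dt = b_{5}/2.
v is odd and sin(-5*pi*t) is odd, so the integrand is even: ∫_{-1}^{1} v(t) sin(-5*pi*t) dt = 2∫_0^{1} v(t) sin(-5*pi*t) dt.
Integrating by parts three times (tabular method), an antiderivative of (2*t**3 - 3*t) sin(-5*pi*t) is 2*t**3*cos(5*pi*t)/(5*pi) - 6*t**2*sin(5*pi*t)/(25*pi**2) - 3*t*cos(5*pi*t)/(5*pi) - 12*t*cos(5*pi*t)/(125*pi**3) + 12*sin(5*pi*t)/(625*pi**4) + 3*sin(5*pi*t)/(25*pi**2); evaluating from 0 to 1: ∫_{0}^{1} (2*t**3 - 3*t) sin(-5*pi*t) dt = ((12 + 25*pi**2)/(125*pi**3)) - (0) = (12 + 25*pi**2)/(125*pi**3).
So ∫_{-1}^{1} v(t) sin(-5*pi*t) dt = 2*(12 + 25*pi**2)/(125*pi**3).
Hence Im(c_{-5}) = (-1/2)·(2*(12 + 25*pi**2)/(125*pi**3)) = (-25*pi**2 - 12)/(125*pi**3).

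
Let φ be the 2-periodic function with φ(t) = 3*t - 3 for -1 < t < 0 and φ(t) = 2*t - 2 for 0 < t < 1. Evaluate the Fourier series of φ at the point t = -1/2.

-9/2

φ is continuous at t = -1/2 with value -9/2, so the series converges to -9/2 there.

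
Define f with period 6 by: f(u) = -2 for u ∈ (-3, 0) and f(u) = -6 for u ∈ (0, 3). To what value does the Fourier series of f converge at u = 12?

u = 12 differs from u = 0 by 2 full period(s), and the series is 6-periodic.
At u = 0 the one-sided limits are f(0^-) = -2 and f(0^+) = -6.
By Dirichlet's theorem the series converges to their average, [(-2) + (-6)]/2 = -4.

-4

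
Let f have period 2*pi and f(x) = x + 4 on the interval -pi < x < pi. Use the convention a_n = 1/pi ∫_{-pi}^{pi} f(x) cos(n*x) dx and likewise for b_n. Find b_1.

2

b_1 = 1/pi ∫_{-pi}^{pi} f(x) sin(x) dx.
Integrating by parts (boundary term plus one more integral), an antiderivative of (x + 4) sin(x) is -x*cos(x) + sin(x) - 4*cos(x); evaluating from -pi to pi: ∫_{-pi}^{pi} (x + 4) sin(x) dx = (pi + 4) - (4 - pi) = 2*pi.
Hence b_1 = (1/pi)·(2*pi) = 2.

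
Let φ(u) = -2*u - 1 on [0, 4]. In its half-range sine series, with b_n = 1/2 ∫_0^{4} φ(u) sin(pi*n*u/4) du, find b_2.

b_2 = 1/2 ∫_0^{4} (-2*u - 1) sin(pi*u/2) du.
Integrating by parts (boundary term plus one more integral), an antiderivative of (-2*u - 1) sin(pi*u/2) is 4*u*cos(pi*u/2)/pi - 8*sin(pi*u/2)/pi**2 + 2*cos(pi*u/2)/pi; evaluating from 0 to 4: ∫_{0}^{4} (-2*u - 1) sin(pi*u/2) du = (18/pi) - (2/pi) = 16/pi.
Hence b_2 = (1/2)·(16/pi) = 8/pi.

8/pi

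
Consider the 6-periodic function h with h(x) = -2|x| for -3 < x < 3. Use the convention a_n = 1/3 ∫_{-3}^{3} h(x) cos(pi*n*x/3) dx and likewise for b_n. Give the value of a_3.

8/(3*pi**2)

a_3 = 1/3 ∫_{-3}^{3} h(x) cos(pi*x) dx.
h is even and cos(pi*x) is even, so the integrand is even and a_3 = 2/3 ∫_0^{3} h(x) cos(pi*x) dx.
Integrating by parts (boundary term plus one more integral), an antiderivative of (-2*x) cos(pi*x) is -2*x*sin(pi*x)/pi - 2*cos(pi*x)/pi**2; evaluating from 0 to 3: ∫_{0}^{3} (-2*x) cos(pi*x) dx = (2/pi**2) - (-2/pi**2) = 4/pi**2.
Hence a_3 = (2/3)·(4/pi**2) = 8/(3*pi**2).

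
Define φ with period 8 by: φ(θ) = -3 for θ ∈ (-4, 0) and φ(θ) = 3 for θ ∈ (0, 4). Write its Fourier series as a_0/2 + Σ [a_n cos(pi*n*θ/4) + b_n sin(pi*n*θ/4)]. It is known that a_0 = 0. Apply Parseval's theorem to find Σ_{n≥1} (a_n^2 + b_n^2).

Parseval: a_0^2/2 + Σ_{n≥1} (a_n^2+b_n^2) = 1/4 ∫_{-4}^{4} φ(θ)^2 dθ = 18.
Subtract a_0^2/2 = 0: Σ (a_n^2+b_n^2) = 18.

18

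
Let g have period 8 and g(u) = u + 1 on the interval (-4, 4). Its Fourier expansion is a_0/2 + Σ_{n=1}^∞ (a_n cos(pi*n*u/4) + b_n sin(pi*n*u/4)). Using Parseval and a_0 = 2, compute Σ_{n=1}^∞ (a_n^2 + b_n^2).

Parseval: a_0^2/2 + Σ_{n≥1} (a_n^2+b_n^2) = 1/4 ∫_{-4}^{4} g(u)^2 du = 38/3.
Subtract a_0^2/2 = 2: Σ (a_n^2+b_n^2) = 32/3.

32/3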